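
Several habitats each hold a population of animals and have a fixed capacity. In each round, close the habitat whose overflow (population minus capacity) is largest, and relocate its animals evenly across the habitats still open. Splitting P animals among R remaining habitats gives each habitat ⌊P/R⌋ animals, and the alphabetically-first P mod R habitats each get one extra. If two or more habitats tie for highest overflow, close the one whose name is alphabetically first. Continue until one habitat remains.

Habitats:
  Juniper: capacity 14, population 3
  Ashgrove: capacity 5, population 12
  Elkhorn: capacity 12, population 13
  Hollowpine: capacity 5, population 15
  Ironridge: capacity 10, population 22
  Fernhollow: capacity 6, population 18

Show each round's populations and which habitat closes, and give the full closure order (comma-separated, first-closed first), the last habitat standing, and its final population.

Closure order: Fernhollow, Ironridge, Hollowpine, Ashgrove, Elkhorn
Last habitat: Juniper with 83 animals

Round 1: Ashgrove=12 Elkhorn=13 Fernhollow=18 Hollowpine=15 Ironridge=22 Juniper=3 → close Fernhollow (overflow 12)
  18÷5 = 3 each, +1 to first 3
Round 2: Ashgrove=16 Elkhorn=17 Hollowpine=19 Ironridge=25 Juniper=6 → close Ironridge (overflow 15)
  25÷4 = 6 each, +1 to first 1
Round 3: Ashgrove=23 Elkhorn=23 Hollowpine=25 Juniper=12 → close Hollowpine (overflow 20)
  25÷3 = 8 each, +1 to first 1
Round 4: Ashgrove=32 Elkhorn=31 Juniper=20 → close Ashgrove (overflow 27)
  32÷2 = 16 each, +1 to first 0
Round 5: Elkhorn=47 Juniper=36 → close Elkhorn (overflow 35)
  47÷1 = 47 each, +1 to first 0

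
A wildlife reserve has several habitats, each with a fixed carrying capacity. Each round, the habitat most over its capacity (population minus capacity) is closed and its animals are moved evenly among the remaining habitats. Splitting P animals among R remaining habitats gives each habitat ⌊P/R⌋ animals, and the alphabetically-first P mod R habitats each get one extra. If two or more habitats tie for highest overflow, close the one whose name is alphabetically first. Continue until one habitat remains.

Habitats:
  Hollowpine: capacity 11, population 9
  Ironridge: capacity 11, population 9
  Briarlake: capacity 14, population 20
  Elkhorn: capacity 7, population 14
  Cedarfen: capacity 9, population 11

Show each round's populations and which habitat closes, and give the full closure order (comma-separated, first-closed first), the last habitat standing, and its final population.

Closure order: Elkhorn, Briarlake, Cedarfen, Hollowpine
Last habitat: Ironridge with 63 animals

Round 1: Briarlake=20 Cedarfen=11 Elkhorn=14 Hollowpine=9 Ironridge=9 → close Elkhorn (overflow 7)
  14÷4 = 3 each, +1 to first 2
Round 2: Briarlake=24 Cedarfen=15 Hollowpine=12 Ironridge=12 → close Briarlake (overflow 10)
  24÷3 = 8 each, +1 to first 0
Round 3: Cedarfen=23 Hollowpine=20 Ironridge=20 → close Cedarfen (overflow 14)
  23÷2 = 11 each, +1 to first 1
Round 4: Hollowpine=32 Ironridge=31 → close Hollowpine (overflow 21)
  32÷1 = 32 each, +1 to first 0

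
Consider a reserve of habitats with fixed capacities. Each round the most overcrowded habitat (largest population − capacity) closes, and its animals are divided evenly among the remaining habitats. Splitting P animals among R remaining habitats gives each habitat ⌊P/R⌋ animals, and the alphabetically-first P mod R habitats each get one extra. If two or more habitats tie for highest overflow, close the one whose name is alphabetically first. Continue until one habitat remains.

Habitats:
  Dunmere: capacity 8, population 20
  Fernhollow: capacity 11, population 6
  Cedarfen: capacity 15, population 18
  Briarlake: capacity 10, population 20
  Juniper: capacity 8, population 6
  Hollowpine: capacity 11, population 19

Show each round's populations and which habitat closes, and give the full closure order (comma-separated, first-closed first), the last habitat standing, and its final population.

Round 1: Briarlake=20 Cedarfen=18 Dunmere=20 Fernhollow=6 Hollowpine=19 Juniper=6 → close Dunmere (overflow 12)
  20÷5 = 4 each, +1 to first 0
Round 2: Briarlake=24 Cedarfen=22 Fernhollow=10 Hollowpine=23 Juniper=10 → close Briarlake (overflow 14)
  24÷4 = 6 each, +1 to first 0
Round 3: Cedarfen=28 Fernhollow=16 Hollowpine=29 Juniper=16 → close Hollowpine (overflow 18)
  29÷3 = 9 each, +1 to first 2
Round 4: Cedarfen=38 Fernhollow=26 Juniper=25 → close Cedarfen (overflow 23)
  38÷2 = 19 each, +1 to first 0
Round 5: Fernhollow=45 Juniper=44 → close Juniper (overflow 36)
  44÷1 = 44 each, +1 to first 0

Closure order: Dunmere, Briarlake, Hollowpine, Cedarfen, Juniper
Last habitat: Fernhollow with 89 animals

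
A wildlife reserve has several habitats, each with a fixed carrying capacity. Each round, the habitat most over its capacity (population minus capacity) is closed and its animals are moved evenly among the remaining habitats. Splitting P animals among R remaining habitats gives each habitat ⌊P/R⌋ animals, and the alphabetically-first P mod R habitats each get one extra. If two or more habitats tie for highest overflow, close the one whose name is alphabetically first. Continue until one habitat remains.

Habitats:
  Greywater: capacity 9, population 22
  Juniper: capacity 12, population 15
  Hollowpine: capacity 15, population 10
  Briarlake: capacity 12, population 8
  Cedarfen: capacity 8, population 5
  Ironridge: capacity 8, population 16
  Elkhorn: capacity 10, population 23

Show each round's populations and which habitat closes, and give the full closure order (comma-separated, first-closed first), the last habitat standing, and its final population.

Round 1: Briarlake=8 Cedarfen=5 Elkhorn=23 Greywater=22 Hollowpine=10 Ironridge=16 Juniper=15 → close Elkhorn (overflow 13)
  23÷6 = 3 each, +1 to first 5
Round 2: Briarlake=12 Cedarfen=9 Greywater=26 Hollowpine=14 Ironridge=20 Juniper=18 → close Greywater (overflow 17)
  26÷5 = 5 each, +1 to first 1
Round 3: Briarlake=18 Cedarfen=14 Hollowpine=19 Ironridge=25 Juniper=23 → close Ironridge (overflow 17)
  25÷4 = 6 each, +1 to first 1
Round 4: Briarlake=25 Cedarfen=20 Hollowpine=25 Juniper=29 → close Juniper (overflow 17)
  29÷3 = 9 each, +1 to first 2
Round 5: Briarlake=35 Cedarfen=30 Hollowpine=34 → close Briarlake (overflow 23)
  35÷2 = 17 each, +1 to first 1
Round 6: Cedarfen=48 Hollowpine=51 → close Cedarfen (overflow 40)
  48÷1 = 48 each, +1 to first 0

Closure order: Elkhorn, Greywater, Ironridge, Juniper, Briarlake, Cedarfen
Last habitat: Hollowpine with 99 animals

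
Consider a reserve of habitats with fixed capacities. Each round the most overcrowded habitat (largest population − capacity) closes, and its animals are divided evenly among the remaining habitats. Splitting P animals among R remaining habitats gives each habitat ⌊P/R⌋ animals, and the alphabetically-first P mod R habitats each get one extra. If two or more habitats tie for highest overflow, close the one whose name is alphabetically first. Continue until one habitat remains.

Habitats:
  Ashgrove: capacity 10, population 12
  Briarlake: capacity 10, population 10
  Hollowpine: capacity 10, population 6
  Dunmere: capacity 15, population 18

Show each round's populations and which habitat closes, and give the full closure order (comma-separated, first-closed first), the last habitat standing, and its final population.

Closure order: Dunmere, Ashgrove, Briarlake
Last habitat: Hollowpine with 46 animals

Round 1: Ashgrove=12 Briarlake=10 Dunmere=18 Hollowpine=6 → close Dunmere (overflow 3)
  18÷3 = 6 each, +1 to first 0
Round 2: Ashgrove=18 Briarlake=16 Hollowpine=12 → close Ashgrove (overflow 8)
  18÷2 = 9 each, +1 to first 0
Round 3: Briarlake=25 Hollowpine=21 → close Briarlake (overflow 15)
  25÷1 = 25 each, +1 to first 0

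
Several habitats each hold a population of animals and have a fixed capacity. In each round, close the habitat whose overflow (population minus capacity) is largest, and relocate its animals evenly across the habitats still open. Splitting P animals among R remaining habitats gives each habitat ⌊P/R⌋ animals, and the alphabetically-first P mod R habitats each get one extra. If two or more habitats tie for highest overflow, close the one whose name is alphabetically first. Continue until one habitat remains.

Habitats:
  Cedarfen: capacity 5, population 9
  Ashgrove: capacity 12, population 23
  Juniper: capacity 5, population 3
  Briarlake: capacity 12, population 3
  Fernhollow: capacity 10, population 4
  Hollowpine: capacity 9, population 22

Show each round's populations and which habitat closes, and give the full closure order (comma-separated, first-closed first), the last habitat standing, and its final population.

Round 1: Ashgrove=23 Briarlake=3 Cedarfen=9 Fernhollow=4 Hollowpine=22 Juniper=3 → close Hollowpine (overflow 13)
  22÷5 = 4 each, +1 to first 2
Round 2: Ashgrove=28 Briarlake=8 Cedarfen=13 Fernhollow=8 Juniper=7 → close Ashgrove (overflow 16)
  28÷4 = 7 each, +1 to first 0
Round 3: Briarlake=15 Cedarfen=20 Fernhollow=15 Juniper=14 → close Cedarfen (overflow 15)
  20÷3 = 6 each, +1 to first 2
Round 4: Briarlake=22 Fernhollow=22 Juniper=20 → close Juniper (overflow 15)
  20÷2 = 10 each, +1 to first 0
Round 5: Briarlake=32 Fernhollow=32 → close Fernhollow (overflow 22)
  32÷1 = 32 each, +1 to first 0

Closure order: Hollowpine, Ashgrove, Cedarfen, Juniper, Fernhollow
Last habitat: Briarlake with 64 animals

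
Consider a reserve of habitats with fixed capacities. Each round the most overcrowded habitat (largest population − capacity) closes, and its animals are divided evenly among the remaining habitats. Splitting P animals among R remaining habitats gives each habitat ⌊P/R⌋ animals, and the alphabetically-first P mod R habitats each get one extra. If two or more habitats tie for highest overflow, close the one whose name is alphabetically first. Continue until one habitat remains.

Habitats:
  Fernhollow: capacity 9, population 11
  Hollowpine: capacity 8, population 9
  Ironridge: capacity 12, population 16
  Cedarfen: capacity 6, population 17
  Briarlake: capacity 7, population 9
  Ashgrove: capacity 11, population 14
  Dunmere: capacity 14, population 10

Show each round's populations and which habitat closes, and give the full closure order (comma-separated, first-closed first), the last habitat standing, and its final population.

Closure order: Cedarfen, Ashgrove, Briarlake, Ironridge, Fernhollow, Hollowpine
Last habitat: Dunmere with 86 animals

Round 1: Ashgrove=14 Briarlake=9 Cedarfen=17 Dunmere=10 Fernhollow=11 Hollowpine=9 Ironridge=16 → close Cedarfen (overflow 11)
  17÷6 = 2 each, +1 to first 5
Round 2: Ashgrove=17 Briarlake=12 Dunmere=13 Fernhollow=14 Hollowpine=12 Ironridge=18 → close Ashgrove (overflow 6)
  17÷5 = 3 each, +1 to first 2
Round 3: Briarlake=16 Dunmere=17 Fernhollow=17 Hollowpine=15 Ironridge=21 → close Briarlake (overflow 9)
  16÷4 = 4 each, +1 to first 0
Round 4: Dunmere=21 Fernhollow=21 Hollowpine=19 Ironridge=25 → close Ironridge (overflow 13)
  25÷3 = 8 each, +1 to first 1
Round 5: Dunmere=30 Fernhollow=29 Hollowpine=27 → close Fernhollow (overflow 20)
  29÷2 = 14 each, +1 to first 1
Round 6: Dunmere=45 Hollowpine=41 → close Hollowpine (overflow 33)
  41÷1 = 41 each, +1 to first 0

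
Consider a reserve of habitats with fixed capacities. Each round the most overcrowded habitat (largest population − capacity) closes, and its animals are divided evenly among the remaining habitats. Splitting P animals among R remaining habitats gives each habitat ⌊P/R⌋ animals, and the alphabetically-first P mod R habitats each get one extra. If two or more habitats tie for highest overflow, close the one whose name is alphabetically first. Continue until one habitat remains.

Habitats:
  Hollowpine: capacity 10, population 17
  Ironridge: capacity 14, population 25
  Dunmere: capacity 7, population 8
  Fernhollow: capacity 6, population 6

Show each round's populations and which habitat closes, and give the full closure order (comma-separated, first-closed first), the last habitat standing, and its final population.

Closure order: Ironridge, Hollowpine, Dunmere
Last habitat: Fernhollow with 56 animals

Round 1: Dunmere=8 Fernhollow=6 Hollowpine=17 Ironridge=25 → close Ironridge (overflow 11)
  25÷3 = 8 each, +1 to first 1
Round 2: Dunmere=17 Fernhollow=14 Hollowpine=25 → close Hollowpine (overflow 15)
  25÷2 = 12 each, +1 to first 1
Round 3: Dunmere=30 Fernhollow=26 → close Dunmere (overflow 23)
  30÷1 = 30 each, +1 to first 0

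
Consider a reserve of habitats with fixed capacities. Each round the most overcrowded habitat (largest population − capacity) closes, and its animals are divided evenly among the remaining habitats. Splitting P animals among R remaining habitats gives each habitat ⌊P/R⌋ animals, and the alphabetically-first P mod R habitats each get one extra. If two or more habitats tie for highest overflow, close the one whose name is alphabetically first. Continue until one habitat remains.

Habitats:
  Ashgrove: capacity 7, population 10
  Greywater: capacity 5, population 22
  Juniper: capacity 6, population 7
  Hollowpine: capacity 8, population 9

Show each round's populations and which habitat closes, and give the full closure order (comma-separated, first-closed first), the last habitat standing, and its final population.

Closure order: Greywater, Ashgrove, Hollowpine
Last habitat: Juniper with 48 animals

Round 1: Ashgrove=10 Greywater=22 Hollowpine=9 Juniper=7 → close Greywater (overflow 17)
  22÷3 = 7 each, +1 to first 1
Round 2: Ashgrove=18 Hollowpine=16 Juniper=14 → close Ashgrove (overflow 11)
  18÷2 = 9 each, +1 to first 0
Round 3: Hollowpine=25 Juniper=23 → close Hollowpine (overflow 17)
  25÷1 = 25 each, +1 to first 0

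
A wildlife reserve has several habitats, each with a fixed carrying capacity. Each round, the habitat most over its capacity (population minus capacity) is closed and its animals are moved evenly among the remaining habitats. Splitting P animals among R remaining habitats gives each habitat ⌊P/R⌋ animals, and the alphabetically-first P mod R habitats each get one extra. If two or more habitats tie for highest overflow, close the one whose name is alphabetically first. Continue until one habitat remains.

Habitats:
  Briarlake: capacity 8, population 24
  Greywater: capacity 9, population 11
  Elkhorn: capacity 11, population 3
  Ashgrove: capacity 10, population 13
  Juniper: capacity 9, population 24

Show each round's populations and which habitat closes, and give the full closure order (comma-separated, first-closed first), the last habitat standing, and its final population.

Closure order: Briarlake, Juniper, Ashgrove, Greywater
Last habitat: Elkhorn with 75 animals

Round 1: Ashgrove=13 Briarlake=24 Elkhorn=3 Greywater=11 Juniper=24 → close Briarlake (overflow 16)
  24÷4 = 6 each, +1 to first 0
Round 2: Ashgrove=19 Elkhorn=9 Greywater=17 Juniper=30 → close Juniper (overflow 21)
  30÷3 = 10 each, +1 to first 0
Round 3: Ashgrove=29 Elkhorn=19 Greywater=27 → close Ashgrove (overflow 19)
  29÷2 = 14 each, +1 to first 1
Round 4: Elkhorn=34 Greywater=41 → close Greywater (overflow 32)
  41÷1 = 41 each, +1 to first 0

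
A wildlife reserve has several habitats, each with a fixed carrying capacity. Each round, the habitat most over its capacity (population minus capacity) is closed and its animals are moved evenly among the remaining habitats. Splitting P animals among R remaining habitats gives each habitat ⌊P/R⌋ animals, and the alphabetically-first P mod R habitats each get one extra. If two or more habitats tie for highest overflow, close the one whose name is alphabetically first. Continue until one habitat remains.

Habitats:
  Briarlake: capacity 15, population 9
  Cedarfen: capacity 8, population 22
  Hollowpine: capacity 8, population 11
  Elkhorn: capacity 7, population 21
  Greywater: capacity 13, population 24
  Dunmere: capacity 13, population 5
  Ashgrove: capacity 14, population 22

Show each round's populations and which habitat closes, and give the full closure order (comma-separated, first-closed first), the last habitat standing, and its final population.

Closure order: Cedarfen, Elkhorn, Greywater, Ashgrove, Hollowpine, Briarlake
Last habitat: Dunmere with 114 animals

Round 1: Ashgrove=22 Briarlake=9 Cedarfen=22 Dunmere=5 Elkhorn=21 Greywater=24 Hollowpine=11 → close Cedarfen (overflow 14)
  22÷6 = 3 each, +1 to first 4
Round 2: Ashgrove=26 Briarlake=13 Dunmere=9 Elkhorn=25 Greywater=27 Hollowpine=14 → close Elkhorn (overflow 18)
  25÷5 = 5 each, +1 to first 0
Round 3: Ashgrove=31 Briarlake=18 Dunmere=14 Greywater=32 Hollowpine=19 → close Greywater (overflow 19)
  32÷4 = 8 each, +1 to first 0
Round 4: Ashgrove=39 Briarlake=26 Dunmere=22 Hollowpine=27 → close Ashgrove (overflow 25)
  39÷3 = 13 each, +1 to first 0
Round 5: Briarlake=39 Dunmere=35 Hollowpine=40 → close Hollowpine (overflow 32)
  40÷2 = 20 each, +1 to first 0
Round 6: Briarlake=59 Dunmere=55 → close Briarlake (overflow 44)
  59÷1 = 59 each, +1 to first 0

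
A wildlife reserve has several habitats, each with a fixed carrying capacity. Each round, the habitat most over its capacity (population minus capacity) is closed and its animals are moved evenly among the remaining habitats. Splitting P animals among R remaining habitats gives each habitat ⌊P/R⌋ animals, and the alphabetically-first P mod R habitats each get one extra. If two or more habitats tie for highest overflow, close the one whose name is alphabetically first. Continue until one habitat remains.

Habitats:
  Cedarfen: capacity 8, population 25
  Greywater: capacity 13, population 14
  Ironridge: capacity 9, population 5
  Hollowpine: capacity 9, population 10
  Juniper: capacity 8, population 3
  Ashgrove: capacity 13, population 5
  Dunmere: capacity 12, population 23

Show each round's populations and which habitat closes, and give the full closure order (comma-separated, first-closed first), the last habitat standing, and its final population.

Round 1: Ashgrove=5 Cedarfen=25 Dunmere=23 Greywater=14 Hollowpine=10 Ironridge=5 Juniper=3 → close Cedarfen (overflow 17)
  25÷6 = 4 each, +1 to first 1
Round 2: Ashgrove=10 Dunmere=27 Greywater=18 Hollowpine=14 Ironridge=9 Juniper=7 → close Dunmere (overflow 15)
  27÷5 = 5 each, +1 to first 2
Round 3: Ashgrove=16 Greywater=24 Hollowpine=19 Ironridge=14 Juniper=12 → close Greywater (overflow 11)
  24÷4 = 6 each, +1 to first 0
Round 4: Ashgrove=22 Hollowpine=25 Ironridge=20 Juniper=18 → close Hollowpine (overflow 16)
  25÷3 = 8 each, +1 to first 1
Round 5: Ashgrove=31 Ironridge=28 Juniper=26 → close Ironridge (overflow 19)
  28÷2 = 14 each, +1 to first 0
Round 6: Ashgrove=45 Juniper=40 → close Ashgrove (overflow 32)
  45÷1 = 45 each, +1 to first 0

Closure order: Cedarfen, Dunmere, Greywater, Hollowpine, Ironridge, Ashgrove
Last habitat: Juniper with 85 animals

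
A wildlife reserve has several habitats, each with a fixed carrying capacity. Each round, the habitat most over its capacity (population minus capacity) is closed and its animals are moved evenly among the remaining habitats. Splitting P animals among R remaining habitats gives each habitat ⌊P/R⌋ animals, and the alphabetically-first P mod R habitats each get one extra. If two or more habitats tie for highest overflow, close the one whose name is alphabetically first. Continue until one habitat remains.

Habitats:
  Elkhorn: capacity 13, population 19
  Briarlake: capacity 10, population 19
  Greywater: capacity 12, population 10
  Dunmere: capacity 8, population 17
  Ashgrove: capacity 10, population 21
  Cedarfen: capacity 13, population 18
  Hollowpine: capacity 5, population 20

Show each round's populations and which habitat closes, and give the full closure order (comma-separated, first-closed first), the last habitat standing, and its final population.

Round 1: Ashgrove=21 Briarlake=19 Cedarfen=18 Dunmere=17 Elkhorn=19 Greywater=10 Hollowpine=20 → close Hollowpine (overflow 15)
  20÷6 = 3 each, +1 to first 2
Round 2: Ashgrove=25 Briarlake=23 Cedarfen=21 Dunmere=20 Elkhorn=22 Greywater=13 → close Ashgrove (overflow 15)
  25÷5 = 5 each, +1 to first 0
Round 3: Briarlake=28 Cedarfen=26 Dunmere=25 Elkhorn=27 Greywater=18 → close Briarlake (overflow 18)
  28÷4 = 7 each, +1 to first 0
Round 4: Cedarfen=33 Dunmere=32 Elkhorn=34 Greywater=25 → close Dunmere (overflow 24)
  32÷3 = 10 each, +1 to first 2
Round 5: Cedarfen=44 Elkhorn=45 Greywater=35 → close Elkhorn (overflow 32)
  45÷2 = 22 each, +1 to first 1
Round 6: Cedarfen=67 Greywater=57 → close Cedarfen (overflow 54)
  67÷1 = 67 each, +1 to first 0

Closure order: Hollowpine, Ashgrove, Briarlake, Dunmere, Elkhorn, Cedarfen
Last habitat: Greywater with 124 animals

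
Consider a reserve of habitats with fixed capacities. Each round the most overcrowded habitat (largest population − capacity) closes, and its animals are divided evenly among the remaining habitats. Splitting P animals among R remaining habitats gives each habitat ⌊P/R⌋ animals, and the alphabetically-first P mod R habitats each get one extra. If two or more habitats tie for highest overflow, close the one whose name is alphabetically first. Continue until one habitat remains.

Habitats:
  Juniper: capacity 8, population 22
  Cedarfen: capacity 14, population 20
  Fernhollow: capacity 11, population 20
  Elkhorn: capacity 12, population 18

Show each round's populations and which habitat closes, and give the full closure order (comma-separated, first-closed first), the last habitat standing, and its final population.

Round 1: Cedarfen=20 Elkhorn=18 Fernhollow=20 Juniper=22 → close Juniper (overflow 14)
  22÷3 = 7 each, +1 to first 1
Round 2: Cedarfen=28 Elkhorn=25 Fernhollow=27 → close Fernhollow (overflow 16)
  27÷2 = 13 each, +1 to first 1
Round 3: Cedarfen=42 Elkhorn=38 → close Cedarfen (overflow 28)
  42÷1 = 42 each, +1 to first 0

Closure order: Juniper, Fernhollow, Cedarfen
Last habitat: Elkhorn with 80 animals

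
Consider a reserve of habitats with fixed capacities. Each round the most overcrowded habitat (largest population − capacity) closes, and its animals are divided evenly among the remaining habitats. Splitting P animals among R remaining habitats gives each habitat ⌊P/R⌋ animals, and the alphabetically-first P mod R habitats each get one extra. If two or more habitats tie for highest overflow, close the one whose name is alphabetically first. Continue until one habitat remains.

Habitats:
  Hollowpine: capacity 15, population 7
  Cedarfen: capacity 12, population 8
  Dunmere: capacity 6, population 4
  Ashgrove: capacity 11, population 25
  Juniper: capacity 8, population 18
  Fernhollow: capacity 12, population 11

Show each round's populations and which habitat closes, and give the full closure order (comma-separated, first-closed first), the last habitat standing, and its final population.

Round 1: Ashgrove=25 Cedarfen=8 Dunmere=4 Fernhollow=11 Hollowpine=7 Juniper=18 → close Ashgrove (overflow 14)
  25÷5 = 5 each, +1 to first 0
Round 2: Cedarfen=13 Dunmere=9 Fernhollow=16 Hollowpine=12 Juniper=23 → close Juniper (overflow 15)
  23÷4 = 5 each, +1 to first 3
Round 3: Cedarfen=19 Dunmere=15 Fernhollow=22 Hollowpine=17 → close Fernhollow (overflow 10)
  22÷3 = 7 each, +1 to first 1
Round 4: Cedarfen=27 Dunmere=22 Hollowpine=24 → close Dunmere (overflow 16)
  22÷2 = 11 each, +1 to first 0
Round 5: Cedarfen=38 Hollowpine=35 → close Cedarfen (overflow 26)
  38÷1 = 38 each, +1 to first 0

Closure order: Ashgrove, Juniper, Fernhollow, Dunmere, Cedarfen
Last habitat: Hollowpine with 73 animals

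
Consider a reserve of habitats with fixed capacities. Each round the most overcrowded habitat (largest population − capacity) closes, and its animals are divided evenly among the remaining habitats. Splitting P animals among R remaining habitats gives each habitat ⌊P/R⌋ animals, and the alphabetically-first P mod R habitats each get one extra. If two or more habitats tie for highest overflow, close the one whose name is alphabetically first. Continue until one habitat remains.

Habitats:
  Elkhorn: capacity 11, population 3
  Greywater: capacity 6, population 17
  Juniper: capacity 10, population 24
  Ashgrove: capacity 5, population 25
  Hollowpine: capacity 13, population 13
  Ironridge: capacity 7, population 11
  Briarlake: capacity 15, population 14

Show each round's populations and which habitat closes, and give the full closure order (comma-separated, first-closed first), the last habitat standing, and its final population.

Round 1: Ashgrove=25 Briarlake=14 Elkhorn=3 Greywater=17 Hollowpine=13 Ironridge=11 Juniper=24 → close Ashgrove (overflow 20)
  25÷6 = 4 each, +1 to first 1
Round 2: Briarlake=19 Elkhorn=7 Greywater=21 Hollowpine=17 Ironridge=15 Juniper=28 → close Juniper (overflow 18)
  28÷5 = 5 each, +1 to first 3
Round 3: Briarlake=25 Elkhorn=13 Greywater=27 Hollowpine=22 Ironridge=20 → close Greywater (overflow 21)
  27÷4 = 6 each, +1 to first 3
Round 4: Briarlake=32 Elkhorn=20 Hollowpine=29 Ironridge=26 → close Ironridge (overflow 19)
  26÷3 = 8 each, +1 to first 2
Round 5: Briarlake=41 Elkhorn=29 Hollowpine=37 → close Briarlake (overflow 26)
  41÷2 = 20 each, +1 to first 1
Round 6: Elkhorn=50 Hollowpine=57 → close Hollowpine (overflow 44)
  57÷1 = 57 each, +1 to first 0

Closure order: Ashgrove, Juniper, Greywater, Ironridge, Briarlake, Hollowpine
Last habitat: Elkhorn with 107 animals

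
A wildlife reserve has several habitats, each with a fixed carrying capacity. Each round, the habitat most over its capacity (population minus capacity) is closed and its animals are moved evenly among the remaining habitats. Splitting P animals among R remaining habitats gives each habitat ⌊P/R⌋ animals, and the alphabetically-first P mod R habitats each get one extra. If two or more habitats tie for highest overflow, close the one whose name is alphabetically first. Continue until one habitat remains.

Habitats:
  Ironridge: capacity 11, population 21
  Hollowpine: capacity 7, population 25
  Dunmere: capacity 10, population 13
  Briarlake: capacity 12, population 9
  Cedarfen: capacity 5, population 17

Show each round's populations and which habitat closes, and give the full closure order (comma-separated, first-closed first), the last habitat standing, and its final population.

Closure order: Hollowpine, Cedarfen, Ironridge, Dunmere
Last habitat: Briarlake with 85 animals

Round 1: Briarlake=9 Cedarfen=17 Dunmere=13 Hollowpine=25 Ironridge=21 → close Hollowpine (overflow 18)
  25÷4 = 6 each, +1 to first 1
Round 2: Briarlake=16 Cedarfen=23 Dunmere=19 Ironridge=27 → close Cedarfen (overflow 18)
  23÷3 = 7 each, +1 to first 2
Round 3: Briarlake=24 Dunmere=27 Ironridge=34 → close Ironridge (overflow 23)
  34÷2 = 17 each, +1 to first 0
Round 4: Briarlake=41 Dunmere=44 → close Dunmere (overflow 34)
  44÷1 = 44 each, +1 to first 0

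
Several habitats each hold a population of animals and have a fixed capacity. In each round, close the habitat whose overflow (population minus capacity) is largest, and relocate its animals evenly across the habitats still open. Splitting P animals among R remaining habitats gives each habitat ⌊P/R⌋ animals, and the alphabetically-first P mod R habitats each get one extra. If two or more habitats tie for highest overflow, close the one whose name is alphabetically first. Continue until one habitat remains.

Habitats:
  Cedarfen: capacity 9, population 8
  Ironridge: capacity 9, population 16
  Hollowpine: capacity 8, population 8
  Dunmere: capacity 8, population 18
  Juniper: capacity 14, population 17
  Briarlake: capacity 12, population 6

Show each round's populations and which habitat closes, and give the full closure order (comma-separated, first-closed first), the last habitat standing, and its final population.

Closure order: Dunmere, Ironridge, Juniper, Hollowpine, Cedarfen
Last habitat: Briarlake with 73 animals

Round 1: Briarlake=6 Cedarfen=8 Dunmere=18 Hollowpine=8 Ironridge=16 Juniper=17 → close Dunmere (overflow 10)
  18÷5 = 3 each, +1 to first 3
Round 2: Briarlake=10 Cedarfen=12 Hollowpine=12 Ironridge=19 Juniper=20 → close Ironridge (overflow 10)
  19÷4 = 4 each, +1 to first 3
Round 3: Briarlake=15 Cedarfen=17 Hollowpine=17 Juniper=24 → close Juniper (overflow 10)
  24÷3 = 8 each, +1 to first 0
Round 4: Briarlake=23 Cedarfen=25 Hollowpine=25 → close Hollowpine (overflow 17)
  25÷2 = 12 each, +1 to first 1
Round 5: Briarlake=36 Cedarfen=37 → close Cedarfen (overflow 28)
  37÷1 = 37 each, +1 to first 0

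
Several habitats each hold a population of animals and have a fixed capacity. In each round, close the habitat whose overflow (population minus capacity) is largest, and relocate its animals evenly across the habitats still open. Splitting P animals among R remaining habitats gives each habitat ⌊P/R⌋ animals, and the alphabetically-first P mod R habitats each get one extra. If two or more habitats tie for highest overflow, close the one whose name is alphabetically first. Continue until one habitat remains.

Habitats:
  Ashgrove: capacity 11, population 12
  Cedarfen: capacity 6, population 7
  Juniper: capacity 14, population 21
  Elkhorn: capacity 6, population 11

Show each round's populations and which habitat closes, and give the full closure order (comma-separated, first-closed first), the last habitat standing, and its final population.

Round 1: Ashgrove=12 Cedarfen=7 Elkhorn=11 Juniper=21 → close Juniper (overflow 7)
  21÷3 = 7 each, +1 to first 0
Round 2: Ashgrove=19 Cedarfen=14 Elkhorn=18 → close Elkhorn (overflow 12)
  18÷2 = 9 each, +1 to first 0
Round 3: Ashgrove=28 Cedarfen=23 → close Ashgrove (overflow 17)
  28÷1 = 28 each, +1 to first 0

Closure order: Juniper, Elkhorn, Ashgrove
Last habitat: Cedarfen with 51 animals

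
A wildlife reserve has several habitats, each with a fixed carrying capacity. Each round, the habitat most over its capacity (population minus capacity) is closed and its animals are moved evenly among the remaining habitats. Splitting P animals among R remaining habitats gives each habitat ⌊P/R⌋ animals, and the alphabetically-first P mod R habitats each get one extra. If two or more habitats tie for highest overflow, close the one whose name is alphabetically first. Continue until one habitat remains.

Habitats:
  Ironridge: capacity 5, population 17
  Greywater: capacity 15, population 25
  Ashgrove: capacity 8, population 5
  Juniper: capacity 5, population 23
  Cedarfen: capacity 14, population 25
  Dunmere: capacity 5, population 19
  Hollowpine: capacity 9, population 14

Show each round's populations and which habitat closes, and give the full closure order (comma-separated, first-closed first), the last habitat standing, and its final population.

Round 1: Ashgrove=5 Cedarfen=25 Dunmere=19 Greywater=25 Hollowpine=14 Ironridge=17 Juniper=23 → close Juniper (overflow 18)
  23÷6 = 3 each, +1 to first 5
Round 2: Ashgrove=9 Cedarfen=29 Dunmere=23 Greywater=29 Hollowpine=18 Ironridge=20 → close Dunmere (overflow 18)
  23÷5 = 4 each, +1 to first 3
Round 3: Ashgrove=14 Cedarfen=34 Greywater=34 Hollowpine=22 Ironridge=24 → close Cedarfen (overflow 20)
  34÷4 = 8 each, +1 to first 2
Round 4: Ashgrove=23 Greywater=43 Hollowpine=30 Ironridge=32 → close Greywater (overflow 28)
  43÷3 = 14 each, +1 to first 1
Round 5: Ashgrove=38 Hollowpine=44 Ironridge=46 → close Ironridge (overflow 41)
  46÷2 = 23 each, +1 to first 0
Round 6: Ashgrove=61 Hollowpine=67 → close Hollowpine (overflow 58)
  67÷1 = 67 each, +1 to first 0

Closure order: Juniper, Dunmere, Cedarfen, Greywater, Ironridge, Hollowpine
Last habitat: Ashgrove with 128 animals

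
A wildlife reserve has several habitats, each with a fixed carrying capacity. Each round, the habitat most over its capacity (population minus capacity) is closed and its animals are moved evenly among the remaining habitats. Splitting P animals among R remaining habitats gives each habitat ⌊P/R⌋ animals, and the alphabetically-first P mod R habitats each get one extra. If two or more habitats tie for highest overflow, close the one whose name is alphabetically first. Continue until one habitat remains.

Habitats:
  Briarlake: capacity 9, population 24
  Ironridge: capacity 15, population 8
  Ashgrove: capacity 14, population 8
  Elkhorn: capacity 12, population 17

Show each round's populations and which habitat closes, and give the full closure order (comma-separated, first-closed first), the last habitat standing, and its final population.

Closure order: Briarlake, Elkhorn, Ashgrove
Last habitat: Ironridge with 57 animals

Round 1: Ashgrove=8 Briarlake=24 Elkhorn=17 Ironridge=8 → close Briarlake (overflow 15)
  24÷3 = 8 each, +1 to first 0
Round 2: Ashgrove=16 Elkhorn=25 Ironridge=16 → close Elkhorn (overflow 13)
  25÷2 = 12 each, +1 to first 1
Round 3: Ashgrove=29 Ironridge=28 → close Ashgrove (overflow 15)
  29÷1 = 29 each, +1 to first 0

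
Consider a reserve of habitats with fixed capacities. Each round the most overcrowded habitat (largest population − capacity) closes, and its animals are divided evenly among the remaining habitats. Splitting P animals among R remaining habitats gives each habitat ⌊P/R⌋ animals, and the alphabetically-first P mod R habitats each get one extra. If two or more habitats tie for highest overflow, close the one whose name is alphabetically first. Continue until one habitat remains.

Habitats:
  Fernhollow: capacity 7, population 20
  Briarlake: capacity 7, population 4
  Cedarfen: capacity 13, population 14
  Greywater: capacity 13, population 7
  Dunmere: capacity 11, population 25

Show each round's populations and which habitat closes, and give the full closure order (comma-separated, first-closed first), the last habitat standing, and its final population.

Closure order: Dunmere, Fernhollow, Cedarfen, Briarlake
Last habitat: Greywater with 70 animals

Round 1: Briarlake=4 Cedarfen=14 Dunmere=25 Fernhollow=20 Greywater=7 → close Dunmere (overflow 14)
  25÷4 = 6 each, +1 to first 1
Round 2: Briarlake=11 Cedarfen=20 Fernhollow=26 Greywater=13 → close Fernhollow (overflow 19)
  26÷3 = 8 each, +1 to first 2
Round 3: Briarlake=20 Cedarfen=29 Greywater=21 → close Cedarfen (overflow 16)
  29÷2 = 14 each, +1 to first 1
Round 4: Briarlake=35 Greywater=35 → close Briarlake (overflow 28)
  35÷1 = 35 each, +1 to first 0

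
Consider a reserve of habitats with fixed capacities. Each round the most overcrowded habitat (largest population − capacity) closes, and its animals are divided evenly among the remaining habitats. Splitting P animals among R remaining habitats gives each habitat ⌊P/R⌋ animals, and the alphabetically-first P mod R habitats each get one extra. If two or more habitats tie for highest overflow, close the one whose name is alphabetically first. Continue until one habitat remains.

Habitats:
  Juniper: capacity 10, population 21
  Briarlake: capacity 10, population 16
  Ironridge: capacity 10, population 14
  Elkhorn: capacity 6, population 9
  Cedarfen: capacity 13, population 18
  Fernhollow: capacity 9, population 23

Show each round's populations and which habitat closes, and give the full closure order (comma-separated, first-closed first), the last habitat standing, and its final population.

Closure order: Fernhollow, Juniper, Briarlake, Cedarfen, Elkhorn
Last habitat: Ironridge with 101 animals

Round 1: Briarlake=16 Cedarfen=18 Elkhorn=9 Fernhollow=23 Ironridge=14 Juniper=21 → close Fernhollow (overflow 14)
  23÷5 = 4 each, +1 to first 3
Round 2: Briarlake=21 Cedarfen=23 Elkhorn=14 Ironridge=18 Juniper=25 → close Juniper (overflow 15)
  25÷4 = 6 each, +1 to first 1
Round 3: Briarlake=28 Cedarfen=29 Elkhorn=20 Ironridge=24 → close Briarlake (overflow 18)
  28÷3 = 9 each, +1 to first 1
Round 4: Cedarfen=39 Elkhorn=29 Ironridge=33 → close Cedarfen (overflow 26)
  39÷2 = 19 each, +1 to first 1
Round 5: Elkhorn=49 Ironridge=52 → close Elkhorn (overflow 43)
  49÷1 = 49 each, +1 to first 0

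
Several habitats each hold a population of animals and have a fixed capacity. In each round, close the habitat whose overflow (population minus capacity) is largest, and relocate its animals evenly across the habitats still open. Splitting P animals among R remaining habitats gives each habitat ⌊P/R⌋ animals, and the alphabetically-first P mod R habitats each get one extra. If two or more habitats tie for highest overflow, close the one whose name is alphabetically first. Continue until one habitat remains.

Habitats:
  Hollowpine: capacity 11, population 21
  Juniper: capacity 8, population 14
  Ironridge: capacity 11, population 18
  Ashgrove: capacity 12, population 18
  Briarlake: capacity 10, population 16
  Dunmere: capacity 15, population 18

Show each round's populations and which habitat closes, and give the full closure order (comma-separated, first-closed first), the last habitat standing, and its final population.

Closure order: Hollowpine, Ashgrove, Ironridge, Briarlake, Juniper
Last habitat: Dunmere with 105 animals

Round 1: Ashgrove=18 Briarlake=16 Dunmere=18 Hollowpine=21 Ironridge=18 Juniper=14 → close Hollowpine (overflow 10)
  21÷5 = 4 each, +1 to first 1
Round 2: Ashgrove=23 Briarlake=20 Dunmere=22 Ironridge=22 Juniper=18 → close Ashgrove (overflow 11)
  23÷4 = 5 each, +1 to first 3
Round 3: Briarlake=26 Dunmere=28 Ironridge=28 Juniper=23 → close Ironridge (overflow 17)
  28÷3 = 9 each, +1 to first 1
Round 4: Briarlake=36 Dunmere=37 Juniper=32 → close Briarlake (overflow 26)
  36÷2 = 18 each, +1 to first 0
Round 5: Dunmere=55 Juniper=50 → close Juniper (overflow 42)
  50÷1 = 50 each, +1 to first 0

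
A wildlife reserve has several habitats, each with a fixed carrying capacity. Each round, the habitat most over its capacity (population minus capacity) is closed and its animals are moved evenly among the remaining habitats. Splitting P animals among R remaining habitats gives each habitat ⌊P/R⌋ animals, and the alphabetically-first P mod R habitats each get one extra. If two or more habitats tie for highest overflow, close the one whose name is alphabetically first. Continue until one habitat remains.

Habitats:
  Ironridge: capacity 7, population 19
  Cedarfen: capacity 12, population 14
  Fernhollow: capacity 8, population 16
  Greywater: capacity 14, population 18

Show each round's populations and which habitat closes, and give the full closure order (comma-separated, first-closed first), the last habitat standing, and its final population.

Closure order: Ironridge, Fernhollow, Greywater
Last habitat: Cedarfen with 67 animals

Round 1: Cedarfen=14 Fernhollow=16 Greywater=18 Ironridge=19 → close Ironridge (overflow 12)
  19÷3 = 6 each, +1 to first 1
Round 2: Cedarfen=21 Fernhollow=22 Greywater=24 → close Fernhollow (overflow 14)
  22÷2 = 11 each, +1 to first 0
Round 3: Cedarfen=32 Greywater=35 → close Greywater (overflow 21)
  35÷1 = 35 each, +1 to first 0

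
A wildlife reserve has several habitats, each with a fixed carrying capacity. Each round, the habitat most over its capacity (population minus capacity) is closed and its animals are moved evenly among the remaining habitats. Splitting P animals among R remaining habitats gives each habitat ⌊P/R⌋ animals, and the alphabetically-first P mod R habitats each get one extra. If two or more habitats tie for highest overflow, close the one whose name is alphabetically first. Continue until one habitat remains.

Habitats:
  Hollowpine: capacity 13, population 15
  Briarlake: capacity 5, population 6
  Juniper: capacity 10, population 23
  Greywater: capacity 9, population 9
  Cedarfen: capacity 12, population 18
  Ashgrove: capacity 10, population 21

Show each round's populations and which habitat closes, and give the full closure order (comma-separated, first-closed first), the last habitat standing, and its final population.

Closure order: Juniper, Ashgrove, Cedarfen, Briarlake, Hollowpine
Last habitat: Greywater with 92 animals

Round 1: Ashgrove=21 Briarlake=6 Cedarfen=18 Greywater=9 Hollowpine=15 Juniper=23 → close Juniper (overflow 13)
  23÷5 = 4 each, +1 to first 3
Round 2: Ashgrove=26 Briarlake=11 Cedarfen=23 Greywater=13 Hollowpine=19 → close Ashgrove (overflow 16)
  26÷4 = 6 each, +1 to first 2
Round 3: Briarlake=18 Cedarfen=30 Greywater=19 Hollowpine=25 → close Cedarfen (overflow 18)
  30÷3 = 10 each, +1 to first 0
Round 4: Briarlake=28 Greywater=29 Hollowpine=35 → close Briarlake (overflow 23)
  28÷2 = 14 each, +1 to first 0
Round 5: Greywater=43 Hollowpine=49 → close Hollowpine (overflow 36)
  49÷1 = 49 each, +1 to first 0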